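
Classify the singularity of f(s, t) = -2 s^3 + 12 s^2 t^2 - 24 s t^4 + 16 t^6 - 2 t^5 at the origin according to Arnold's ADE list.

The Hessian of f at 0 has rank 0. Corank 2; j^3 = -2*s^3 is a perfect cube, so E-series; the 5-jet and mu = 8 give E_8.

E8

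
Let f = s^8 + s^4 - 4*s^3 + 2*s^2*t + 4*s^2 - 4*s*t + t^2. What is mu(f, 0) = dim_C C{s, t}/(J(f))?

7

The Hessian of f at 0 is [[8, -4], [-4, 2]] with rank 1, so corank 1. A Groebner basis of the Jacobian ideal J(f) in C{s,t} is {s*t^3 - 24*s*t^2 + 80*s*t - 64*s + 6*t^3 - 32*t^2 + 32*t, -112*s*t^2 + 448*s*t - 384*s + t^4 + 24*t^3 - 176*t^2 + 192*t, s^2 - 2*s + t}; counting standard monomials gives mu = 7. Corank 1: A-series; mu = 7 gives A_7.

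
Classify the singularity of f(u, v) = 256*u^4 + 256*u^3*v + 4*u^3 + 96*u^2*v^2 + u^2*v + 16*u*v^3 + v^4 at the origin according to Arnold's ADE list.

D_{5}

The Hessian of f at 0 is [[0, 0], [0, 0]] with rank 0, so corank 2. A Groebner basis of the Jacobian ideal J(f) in C{u,v} is {u*v^2, -u*v/16 + v^3, u^2 + u*v/4}; counting standard monomials gives mu = 5. Corank 2; j^3 = u^2*(4*u + v) has shape L^2 M (L != M), so D-series; mu = 5 gives D_5.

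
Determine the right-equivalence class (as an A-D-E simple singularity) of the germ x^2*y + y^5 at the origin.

D_6

The Hessian of f at 0 has rank 0. Corank 2; j^3 = x^2*y has shape L^2 M (L != M), so D-series; mu = 6 gives D_6.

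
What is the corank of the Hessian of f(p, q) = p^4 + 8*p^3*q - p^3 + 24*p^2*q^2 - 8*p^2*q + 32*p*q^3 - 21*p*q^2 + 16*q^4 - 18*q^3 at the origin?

2

Hessian at 0 has rank 0.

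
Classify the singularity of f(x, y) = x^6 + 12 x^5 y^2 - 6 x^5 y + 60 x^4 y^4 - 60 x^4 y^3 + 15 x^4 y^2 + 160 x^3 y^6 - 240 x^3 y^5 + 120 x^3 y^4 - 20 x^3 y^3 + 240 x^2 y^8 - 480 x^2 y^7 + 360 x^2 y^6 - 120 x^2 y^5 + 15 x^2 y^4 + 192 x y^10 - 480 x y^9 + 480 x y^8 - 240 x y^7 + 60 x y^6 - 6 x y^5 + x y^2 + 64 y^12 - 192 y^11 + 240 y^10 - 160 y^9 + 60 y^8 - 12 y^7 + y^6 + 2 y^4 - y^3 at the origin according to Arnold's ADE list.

D_7

The Hessian of f at 0 has rank 0. Corank 2; j^3 = y^2*(x - y) has shape L^2 M (L != M), so D-series; mu = 7 gives D_7.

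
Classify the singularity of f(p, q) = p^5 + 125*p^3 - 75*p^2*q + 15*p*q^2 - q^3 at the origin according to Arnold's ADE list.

E8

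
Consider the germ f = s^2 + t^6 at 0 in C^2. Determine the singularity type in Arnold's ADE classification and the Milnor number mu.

The Hessian of f at 0 has rank 1. Corank 1: A-series; mu = 5 gives A_5.

Type A5, Milnor number mu = 5.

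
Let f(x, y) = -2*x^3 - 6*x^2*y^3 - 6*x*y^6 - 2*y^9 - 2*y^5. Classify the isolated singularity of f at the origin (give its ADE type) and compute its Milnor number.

The Hessian of f at 0 is [[0, 0], [0, 0]] with rank 0, so corank 2. A Groebner basis of the Jacobian ideal J(f) in C{x,y} is {x^2/2 + x*y^3, y^4, x^3, x^2*y}; counting standard monomials gives mu = 8. Corank 2; j^3 = -2*x^3 is a perfect cube, so E-series; the 5-jet and mu = 8 give E_8.

Type E_8, Milnor number mu = 8.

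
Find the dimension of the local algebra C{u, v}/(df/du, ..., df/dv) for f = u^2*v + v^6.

7

The Hessian of f at 0 has rank 0. Corank 2; j^3 = u^2*v has shape L^2 M (L != M), so D-series; mu = 7 gives D_7.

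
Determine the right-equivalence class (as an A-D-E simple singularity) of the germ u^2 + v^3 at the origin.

A2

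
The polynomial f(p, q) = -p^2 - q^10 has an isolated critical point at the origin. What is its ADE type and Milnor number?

The Hessian of f at 0 is [[-2, 0], [0, 0]] with rank 1, so corank 1. A Groebner basis of the Jacobian ideal J(f) in C{p,q} is {q^9, p}; counting standard monomials gives mu = 9. Corank 1: A-series; mu = 9 gives A_9.

Type A9, Milnor number mu = 9.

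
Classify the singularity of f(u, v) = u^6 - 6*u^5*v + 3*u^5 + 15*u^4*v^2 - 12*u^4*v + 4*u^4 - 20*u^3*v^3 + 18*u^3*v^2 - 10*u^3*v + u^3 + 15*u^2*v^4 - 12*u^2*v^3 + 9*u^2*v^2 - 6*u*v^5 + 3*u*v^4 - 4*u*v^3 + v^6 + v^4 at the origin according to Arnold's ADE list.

The Hessian of f at 0 has rank 0. Corank 2; j^3 = u^3 is a perfect cube, so E-series; the 4-jet and mu = 6 give E_6.

E_{6}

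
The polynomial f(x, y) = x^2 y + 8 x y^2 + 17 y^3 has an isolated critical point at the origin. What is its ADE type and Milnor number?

Type D_4, Milnor number mu = 4.

The Hessian of f at 0 is [[0, 0], [0, 0]] with rank 0, so corank 2. A Groebner basis of the Jacobian ideal J(f) in C{x,y} is {y^3, x^2 - 13*y^2, x*y + 4*y^2}; counting standard monomials gives mu = 4. Corank 2; j^3 = y*(x^2 + 8*x*y + 17*y^2) splits into three distinct lines over C (the quadratic factor has nonzero discriminant), so D_4.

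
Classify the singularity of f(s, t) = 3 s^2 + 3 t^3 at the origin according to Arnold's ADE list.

The Hessian of f at 0 has rank 1. Corank 1: A-series; mu = 2 gives A_2.

A_2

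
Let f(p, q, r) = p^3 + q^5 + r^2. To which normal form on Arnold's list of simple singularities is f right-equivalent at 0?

E_8

The Hessian of f at 0 has rank 1. Corank 2; j^3 = p^3 is a perfect cube, so E-series; the 5-jet and mu = 8 give E_8.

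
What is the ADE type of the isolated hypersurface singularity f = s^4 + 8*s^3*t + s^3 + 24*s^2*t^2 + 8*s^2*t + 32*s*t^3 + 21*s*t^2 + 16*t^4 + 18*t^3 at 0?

D5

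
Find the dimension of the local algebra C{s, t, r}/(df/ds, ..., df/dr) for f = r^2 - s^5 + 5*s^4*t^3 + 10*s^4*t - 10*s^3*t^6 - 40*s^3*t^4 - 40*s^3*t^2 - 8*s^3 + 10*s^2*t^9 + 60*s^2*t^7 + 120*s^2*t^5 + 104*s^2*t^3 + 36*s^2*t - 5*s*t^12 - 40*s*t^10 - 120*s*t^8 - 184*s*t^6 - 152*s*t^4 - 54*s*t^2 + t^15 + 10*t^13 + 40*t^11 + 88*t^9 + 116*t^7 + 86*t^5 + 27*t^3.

8

The Hessian of f at 0 has rank 1. Corank 2; j^3 = -(2*s - 3*t)^3 is a perfect cube, so E-series; the 5-jet and mu = 8 give E_8.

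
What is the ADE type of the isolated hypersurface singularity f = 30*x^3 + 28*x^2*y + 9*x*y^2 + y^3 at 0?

D_4

The Hessian of f at 0 has rank 0. Corank 2; j^3 = (3*x + y)*(10*x^2 + 6*x*y + y^2) splits into three distinct lines over C (the quadratic factor has nonzero discriminant), so D_4.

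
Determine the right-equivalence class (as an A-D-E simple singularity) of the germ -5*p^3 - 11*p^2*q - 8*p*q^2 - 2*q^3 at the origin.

The Hessian of f at 0 is [[0, 0], [0, 0]] with rank 0, so corank 2. A Groebner basis of the Jacobian ideal J(f) in C{p,q} is {q^3, p^2 + 2*q^2, p*q - q^2}; counting standard monomials gives mu = 4. Corank 2; j^3 = -(p + q)*(5*p^2 + 6*p*q + 2*q^2) splits into three distinct lines over C (the quadratic factor has nonzero discriminant), so D_4.

D4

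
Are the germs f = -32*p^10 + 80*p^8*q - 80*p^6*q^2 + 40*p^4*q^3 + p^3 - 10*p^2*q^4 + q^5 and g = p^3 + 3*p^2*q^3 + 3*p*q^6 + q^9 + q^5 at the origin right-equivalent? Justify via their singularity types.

Yes.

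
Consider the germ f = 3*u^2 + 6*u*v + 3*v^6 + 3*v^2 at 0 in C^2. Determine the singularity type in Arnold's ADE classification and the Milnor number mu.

Type A5, Milnor number mu = 5.

The Hessian of f at 0 has rank 1. Corank 1: A-series; mu = 5 gives A_5.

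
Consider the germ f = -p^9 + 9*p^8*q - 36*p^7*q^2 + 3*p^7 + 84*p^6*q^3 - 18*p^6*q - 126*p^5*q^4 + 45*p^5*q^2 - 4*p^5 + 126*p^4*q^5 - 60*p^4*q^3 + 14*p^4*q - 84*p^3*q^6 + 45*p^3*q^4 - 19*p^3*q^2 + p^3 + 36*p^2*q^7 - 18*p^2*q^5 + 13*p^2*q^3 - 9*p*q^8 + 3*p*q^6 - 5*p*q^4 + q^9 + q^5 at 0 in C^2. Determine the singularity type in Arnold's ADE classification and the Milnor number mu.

Type E_{8}, Milnor number mu = 8.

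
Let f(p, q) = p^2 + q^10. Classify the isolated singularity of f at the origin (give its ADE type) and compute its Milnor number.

The Hessian of f at 0 is [[2, 0], [0, 0]] with rank 1, so corank 1. A Groebner basis of the Jacobian ideal J(f) in C{p,q} is {q^9, p}; counting standard monomials gives mu = 9. Corank 1: A-series; mu = 9 gives A_9.

Type A9, Milnor number mu = 9.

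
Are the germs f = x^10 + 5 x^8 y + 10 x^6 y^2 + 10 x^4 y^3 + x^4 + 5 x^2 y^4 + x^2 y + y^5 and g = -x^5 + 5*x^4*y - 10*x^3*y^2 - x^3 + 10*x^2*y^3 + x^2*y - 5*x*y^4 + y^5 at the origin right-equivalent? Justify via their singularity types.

Yes.

The Hessian of f at 0 has rank 0. Corank 2; j^3 = x^2*y has shape L^2 M (L != M), so D-series; mu = 6 gives D_6. The Hessian of g at 0 has rank 0. Corank 2; j^3 = -x^2*(x - y) has shape L^2 M (L != M), so D-series; mu = 6 gives D_6. Both have type D_6, hence right-equivalent.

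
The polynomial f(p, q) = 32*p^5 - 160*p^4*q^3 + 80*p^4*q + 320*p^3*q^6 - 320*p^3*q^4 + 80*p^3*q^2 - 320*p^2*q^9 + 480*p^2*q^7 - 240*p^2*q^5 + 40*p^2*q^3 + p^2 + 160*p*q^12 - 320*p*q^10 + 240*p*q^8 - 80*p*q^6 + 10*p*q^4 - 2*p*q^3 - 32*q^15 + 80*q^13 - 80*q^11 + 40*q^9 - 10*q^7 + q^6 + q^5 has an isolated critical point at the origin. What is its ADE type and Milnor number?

Type A4, Milnor number mu = 4.

The Hessian of f at 0 has rank 1. Corank 1: A-series; mu = 4 gives A_4.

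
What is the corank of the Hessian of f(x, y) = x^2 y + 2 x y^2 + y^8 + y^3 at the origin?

The Hessian at 0 is [[0, 0], [0, 0]] of rank 0; hence corank 2.

2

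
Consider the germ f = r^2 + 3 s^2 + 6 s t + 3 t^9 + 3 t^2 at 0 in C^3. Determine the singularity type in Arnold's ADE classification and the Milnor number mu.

Type A_8, Milnor number mu = 8.

The Hessian of f at 0 is [[6, 6, 0], [6, 6, 0], [0, 0, 2]] with rank 2, so corank 1. A Groebner basis of the Jacobian ideal J(f) in C{s,t,r} is {t^8, s + t, r}; counting standard monomials gives mu = 8. Corank 1: A-series; mu = 8 gives A_8.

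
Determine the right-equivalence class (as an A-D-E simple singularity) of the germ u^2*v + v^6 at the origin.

The Hessian of f at 0 has rank 0. Corank 2; j^3 = u^2*v has shape L^2 M (L != M), so D-series; mu = 7 gives D_7.

D_7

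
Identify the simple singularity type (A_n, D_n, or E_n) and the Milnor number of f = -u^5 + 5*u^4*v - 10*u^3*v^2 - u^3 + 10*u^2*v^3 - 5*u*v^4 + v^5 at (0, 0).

The Hessian of f at 0 is [[0, 0], [0, 0]] with rank 0, so corank 2. A Groebner basis of the Jacobian ideal J(f) in C{u,v} is {v^5, u*v^3 - v^4/4, u^2}; counting standard monomials gives mu = 8. Corank 2; j^3 = -u^3 is a perfect cube, so E-series; the 5-jet and mu = 8 give E_8.

Type E8, Milnor number mu = 8.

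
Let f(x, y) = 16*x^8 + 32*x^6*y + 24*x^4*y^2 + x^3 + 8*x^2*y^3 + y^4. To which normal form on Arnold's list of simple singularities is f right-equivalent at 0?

E6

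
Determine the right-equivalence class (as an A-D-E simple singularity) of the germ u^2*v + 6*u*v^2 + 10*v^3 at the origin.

D_{4}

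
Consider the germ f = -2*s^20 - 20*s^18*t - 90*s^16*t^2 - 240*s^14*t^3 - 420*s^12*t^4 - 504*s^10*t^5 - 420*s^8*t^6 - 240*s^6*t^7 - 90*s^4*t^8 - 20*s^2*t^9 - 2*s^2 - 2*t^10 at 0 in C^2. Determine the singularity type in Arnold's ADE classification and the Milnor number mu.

Type A_9, Milnor number mu = 9.

The Hessian of f at 0 is [[-4, 0], [0, 0]] with rank 1, so corank 1. A Groebner basis of the Jacobian ideal J(f) in C{s,t} is {t^9, s}; counting standard monomials gives mu = 9. Corank 1: A-series; mu = 9 gives A_9.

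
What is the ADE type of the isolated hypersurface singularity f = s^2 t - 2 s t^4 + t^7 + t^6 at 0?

D_{7}

The Hessian of f at 0 has rank 0. Corank 2; j^3 = s^2*t has shape L^2 M (L != M), so D-series; mu = 7 gives D_7.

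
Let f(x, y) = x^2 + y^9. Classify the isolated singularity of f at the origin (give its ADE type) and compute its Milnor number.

The Hessian of f at 0 is [[2, 0], [0, 0]] with rank 1, so corank 1. A Groebner basis of the Jacobian ideal J(f) in C{x,y} is {y^8, x}; counting standard monomials gives mu = 8. Corank 1: A-series; mu = 8 gives A_8.

Type A_8, Milnor number mu = 8.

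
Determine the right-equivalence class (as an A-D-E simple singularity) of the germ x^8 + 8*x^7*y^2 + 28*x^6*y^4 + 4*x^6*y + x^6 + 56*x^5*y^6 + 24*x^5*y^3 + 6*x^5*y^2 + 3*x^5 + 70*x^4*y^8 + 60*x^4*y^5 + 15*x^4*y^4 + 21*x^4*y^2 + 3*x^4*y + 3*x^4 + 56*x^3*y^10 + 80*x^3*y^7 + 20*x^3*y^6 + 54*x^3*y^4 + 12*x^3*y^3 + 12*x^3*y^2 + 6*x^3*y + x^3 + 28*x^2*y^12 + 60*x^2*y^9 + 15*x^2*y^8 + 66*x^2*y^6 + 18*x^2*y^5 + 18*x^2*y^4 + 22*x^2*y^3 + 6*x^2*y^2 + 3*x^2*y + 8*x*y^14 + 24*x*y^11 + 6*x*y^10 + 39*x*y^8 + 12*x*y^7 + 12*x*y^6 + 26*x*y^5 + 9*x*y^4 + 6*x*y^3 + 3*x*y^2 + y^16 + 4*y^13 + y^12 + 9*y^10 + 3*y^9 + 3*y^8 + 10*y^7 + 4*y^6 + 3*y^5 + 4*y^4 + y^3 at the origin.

E_{6}

The Hessian of f at 0 has rank 0. Corank 2; j^3 = (x + y)^3 is a perfect cube, so E-series; the 4-jet and mu = 6 give E_6.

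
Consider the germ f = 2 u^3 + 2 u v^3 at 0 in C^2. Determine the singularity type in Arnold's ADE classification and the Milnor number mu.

Type E_{7}, Milnor number mu = 7.

The Hessian of f at 0 has rank 0. Corank 2; j^3 = 2*u^3 is a perfect cube, so E-series; the 4-jet and mu = 7 give E_7.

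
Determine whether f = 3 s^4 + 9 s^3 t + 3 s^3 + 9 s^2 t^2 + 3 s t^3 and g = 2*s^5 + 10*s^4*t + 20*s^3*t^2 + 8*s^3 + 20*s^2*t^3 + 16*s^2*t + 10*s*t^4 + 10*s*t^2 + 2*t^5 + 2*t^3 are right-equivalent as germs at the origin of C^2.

No.

The Hessian of f at 0 is [[0, 0], [0, 0]] with rank 0, so corank 2. A Groebner basis of the Jacobian ideal J(f) in C{s,t} is {3*s^2 + t^4 + t^3, s^3, s^2*t - s^2 - t^3/3, 2*s^2 + s*t^2 + 2*t^3/3}; counting standard monomials gives mu = 7. Corank 2; j^3 = 3*s^3 is a perfect cube, so E-series; the 4-jet and mu = 7 give E_7. The Hessian of g at 0 is [[0, 0], [0, 0]] with rank 0, so corank 2. A Groebner basis of the Jacobian ideal J(g) in C{s,t} is {-32*s*t/5 + t^4 - 16*t^2/5, s*t^2 + t^3/2, s^2 + 3*s*t/2 + t^2/2}; counting standard monomials gives mu = 6. Corank 2; j^3 = 2*(s + t)*(2*s + t)^2 has shape L^2 M (L != M), so D-series; mu = 6 gives D_6. f is E_7 but g is D_6, hence not right-equivalent.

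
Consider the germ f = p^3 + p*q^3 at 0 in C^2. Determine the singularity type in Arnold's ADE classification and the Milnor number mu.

Type E7, Milnor number mu = 7.

The Hessian of f at 0 is [[0, 0], [0, 0]] with rank 0, so corank 2. A Groebner basis of the Jacobian ideal J(f) in C{p,q} is {p^3, p*q^2, 3*p^2 + q^3}; counting standard monomials gives mu = 7. Corank 2; j^3 = p^3 is a perfect cube, so E-series; the 4-jet and mu = 7 give E_7.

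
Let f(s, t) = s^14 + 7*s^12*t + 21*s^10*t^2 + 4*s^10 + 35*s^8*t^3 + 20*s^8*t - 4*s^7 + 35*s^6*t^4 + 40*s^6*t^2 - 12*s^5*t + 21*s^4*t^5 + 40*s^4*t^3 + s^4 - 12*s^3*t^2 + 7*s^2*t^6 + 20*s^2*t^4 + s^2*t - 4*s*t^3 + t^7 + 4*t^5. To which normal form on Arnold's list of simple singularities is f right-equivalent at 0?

D_8

The Hessian of f at 0 has rank 0. Corank 2; j^3 = s^2*t has shape L^2 M (L != M), so D-series; mu = 8 gives D_8.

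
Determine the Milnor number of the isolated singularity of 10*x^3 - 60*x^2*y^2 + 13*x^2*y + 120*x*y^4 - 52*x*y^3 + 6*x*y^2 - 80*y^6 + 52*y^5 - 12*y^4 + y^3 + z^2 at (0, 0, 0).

The Hessian of f at 0 has rank 1. Corank 2; j^3 = (2*x + y)*(5*x^2 + 4*x*y + y^2) splits into three distinct lines over C (the quadratic factor has nonzero discriminant), so D_4.

4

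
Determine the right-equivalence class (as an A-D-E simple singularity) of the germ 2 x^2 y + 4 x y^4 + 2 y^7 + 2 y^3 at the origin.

D_{4}

The Hessian of f at 0 has rank 0. Corank 2; j^3 = 2*y*(x^2 + y^2) splits into three distinct lines over C (the quadratic factor has nonzero discriminant), so D_4.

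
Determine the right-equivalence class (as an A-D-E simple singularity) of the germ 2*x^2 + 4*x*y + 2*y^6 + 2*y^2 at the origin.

A5

The Hessian of f at 0 has rank 1. Corank 1: A-series; mu = 5 gives A_5.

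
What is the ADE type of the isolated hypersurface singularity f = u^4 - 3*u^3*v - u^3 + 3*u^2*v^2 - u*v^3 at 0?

E_{7}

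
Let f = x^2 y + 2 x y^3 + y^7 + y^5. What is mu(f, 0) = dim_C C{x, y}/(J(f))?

The Hessian of f at 0 has rank 0. Corank 2; j^3 = x^2*y has shape L^2 M (L != M), so D-series; mu = 8 gives D_8.

8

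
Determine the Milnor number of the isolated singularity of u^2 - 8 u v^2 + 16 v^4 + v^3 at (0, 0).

2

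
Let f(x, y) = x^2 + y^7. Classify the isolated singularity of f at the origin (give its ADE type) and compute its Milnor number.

Type A_{6}, Milnor number mu = 6.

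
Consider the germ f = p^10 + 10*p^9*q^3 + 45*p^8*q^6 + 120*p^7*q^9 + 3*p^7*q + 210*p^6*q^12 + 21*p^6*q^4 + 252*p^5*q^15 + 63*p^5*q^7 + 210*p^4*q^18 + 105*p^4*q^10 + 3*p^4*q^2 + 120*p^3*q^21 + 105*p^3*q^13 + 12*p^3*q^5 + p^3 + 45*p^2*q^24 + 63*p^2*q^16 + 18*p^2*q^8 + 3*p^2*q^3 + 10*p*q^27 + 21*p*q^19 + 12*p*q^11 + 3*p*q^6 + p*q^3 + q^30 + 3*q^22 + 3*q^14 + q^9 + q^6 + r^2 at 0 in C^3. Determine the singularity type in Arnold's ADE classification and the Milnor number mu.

Type E_7, Milnor number mu = 7.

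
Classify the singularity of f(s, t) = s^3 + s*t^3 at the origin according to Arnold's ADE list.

The Hessian of f at 0 has rank 0. Corank 2; j^3 = s^3 is a perfect cube, so E-series; the 4-jet and mu = 7 give E_7.

E7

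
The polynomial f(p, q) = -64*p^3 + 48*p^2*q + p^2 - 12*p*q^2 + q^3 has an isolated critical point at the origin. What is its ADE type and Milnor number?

Type A2, Milnor number mu = 2.

The Hessian of f at 0 has rank 1. Corank 1: A-series; mu = 2 gives A_2.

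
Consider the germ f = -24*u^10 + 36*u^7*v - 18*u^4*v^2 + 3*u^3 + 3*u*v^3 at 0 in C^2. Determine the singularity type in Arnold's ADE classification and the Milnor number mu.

Type E_{7}, Milnor number mu = 7.

The Hessian of f at 0 has rank 0. Corank 2; j^3 = 3*u^3 is a perfect cube, so E-series; the 4-jet and mu = 7 give E_7.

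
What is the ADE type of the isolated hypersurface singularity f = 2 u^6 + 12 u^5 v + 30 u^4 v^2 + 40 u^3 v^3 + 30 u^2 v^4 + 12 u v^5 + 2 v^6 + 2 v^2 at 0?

The Hessian of f at 0 is [[0, 0], [0, 4]] with rank 1, so corank 1. A Groebner basis of the Jacobian ideal J(f) in C{u,v} is {u^5, v}; counting standard monomials gives mu = 5. Corank 1: A-series; mu = 5 gives A_5.

A5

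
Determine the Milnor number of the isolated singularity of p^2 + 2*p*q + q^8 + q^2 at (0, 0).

7

The Hessian of f at 0 is [[2, 2], [2, 2]] with rank 1, so corank 1. A Groebner basis of the Jacobian ideal J(f) in C{p,q} is {q^7, p + q}; counting standard monomials gives mu = 7. Corank 1: A-series; mu = 7 gives A_7.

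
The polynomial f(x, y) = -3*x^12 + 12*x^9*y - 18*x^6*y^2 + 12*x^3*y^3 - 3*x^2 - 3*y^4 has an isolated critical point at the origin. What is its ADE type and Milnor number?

Type A_3, Milnor number mu = 3.

The Hessian of f at 0 has rank 1. Corank 1: A-series; mu = 3 gives A_3.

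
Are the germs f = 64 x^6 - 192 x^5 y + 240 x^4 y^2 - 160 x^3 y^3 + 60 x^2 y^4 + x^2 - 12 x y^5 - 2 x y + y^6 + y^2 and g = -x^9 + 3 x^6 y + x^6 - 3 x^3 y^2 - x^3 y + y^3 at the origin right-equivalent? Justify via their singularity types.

No.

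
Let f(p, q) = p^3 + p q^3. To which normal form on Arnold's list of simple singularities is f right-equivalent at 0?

E_7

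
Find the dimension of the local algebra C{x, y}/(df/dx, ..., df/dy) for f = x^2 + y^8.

7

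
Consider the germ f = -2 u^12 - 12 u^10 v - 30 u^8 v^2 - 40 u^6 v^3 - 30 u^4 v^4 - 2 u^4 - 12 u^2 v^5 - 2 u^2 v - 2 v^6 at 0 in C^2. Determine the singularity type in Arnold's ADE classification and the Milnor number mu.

The Hessian of f at 0 has rank 0. Corank 2; j^3 = -2*u^2*v has shape L^2 M (L != M), so D-series; mu = 7 gives D_7.

Type D_{7}, Milnor number mu = 7.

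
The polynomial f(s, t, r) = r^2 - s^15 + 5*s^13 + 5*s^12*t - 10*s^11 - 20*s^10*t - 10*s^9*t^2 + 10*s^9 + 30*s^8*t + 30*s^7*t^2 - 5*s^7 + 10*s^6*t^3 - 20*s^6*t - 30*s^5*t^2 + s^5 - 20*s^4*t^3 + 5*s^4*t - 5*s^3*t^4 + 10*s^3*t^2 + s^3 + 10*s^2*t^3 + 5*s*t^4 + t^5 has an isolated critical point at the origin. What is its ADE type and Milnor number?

The Hessian of f at 0 has rank 1. Corank 2; j^3 = s^3 is a perfect cube, so E-series; the 5-jet and mu = 8 give E_8.

Type E_8, Milnor number mu = 8.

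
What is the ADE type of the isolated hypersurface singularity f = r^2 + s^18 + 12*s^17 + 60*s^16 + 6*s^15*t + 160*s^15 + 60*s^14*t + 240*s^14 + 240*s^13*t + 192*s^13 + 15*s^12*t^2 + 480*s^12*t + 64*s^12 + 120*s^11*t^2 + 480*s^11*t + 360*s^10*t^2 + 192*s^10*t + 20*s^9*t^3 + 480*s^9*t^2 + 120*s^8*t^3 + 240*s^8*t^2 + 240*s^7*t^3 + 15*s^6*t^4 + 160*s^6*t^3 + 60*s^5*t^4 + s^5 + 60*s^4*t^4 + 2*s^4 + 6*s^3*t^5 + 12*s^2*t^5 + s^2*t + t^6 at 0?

D_{7}

The Hessian of f at 0 is [[0, 0, 0], [0, 0, 0], [0, 0, 2]] with rank 1, so corank 2. A Groebner basis of the Jacobian ideal J(f) in C{s,t,r} is {s^2/6 + t^5, s^3, s*t, r}; counting standard monomials gives mu = 7. Corank 2; j^3 = s^2*t has shape L^2 M (L != M), so D-series; mu = 7 gives D_7.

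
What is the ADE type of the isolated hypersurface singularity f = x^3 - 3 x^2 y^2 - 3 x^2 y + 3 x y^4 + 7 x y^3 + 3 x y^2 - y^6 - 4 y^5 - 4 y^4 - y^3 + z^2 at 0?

The Hessian of f at 0 has rank 1. Corank 2; j^3 = (x - y)^3 is a perfect cube, so E-series; the 4-jet and mu = 7 give E_7.

E_7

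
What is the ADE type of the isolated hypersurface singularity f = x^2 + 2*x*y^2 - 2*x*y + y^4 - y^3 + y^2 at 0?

A_{2}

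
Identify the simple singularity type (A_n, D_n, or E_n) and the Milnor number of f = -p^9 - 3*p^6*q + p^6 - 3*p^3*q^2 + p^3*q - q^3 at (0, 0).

Type E_{7}, Milnor number mu = 7.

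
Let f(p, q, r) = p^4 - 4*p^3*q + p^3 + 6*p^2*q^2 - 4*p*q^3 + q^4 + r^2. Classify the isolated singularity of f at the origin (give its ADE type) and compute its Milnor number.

Type E6, Milnor number mu = 6.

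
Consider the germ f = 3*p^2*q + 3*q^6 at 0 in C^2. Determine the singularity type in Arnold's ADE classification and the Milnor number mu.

Type D7, Milnor number mu = 7.

The Hessian of f at 0 is [[0, 0], [0, 0]] with rank 0, so corank 2. A Groebner basis of the Jacobian ideal J(f) in C{p,q} is {p^2/6 + q^5, p^3, p*q}; counting standard monomials gives mu = 7. Corank 2; j^3 = 3*p^2*q has shape L^2 M (L != M), so D-series; mu = 7 gives D_7.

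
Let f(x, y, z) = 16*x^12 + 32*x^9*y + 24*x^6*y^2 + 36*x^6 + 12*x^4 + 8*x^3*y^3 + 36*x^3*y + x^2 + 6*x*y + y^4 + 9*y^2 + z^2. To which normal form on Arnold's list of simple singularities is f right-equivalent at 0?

A_{3}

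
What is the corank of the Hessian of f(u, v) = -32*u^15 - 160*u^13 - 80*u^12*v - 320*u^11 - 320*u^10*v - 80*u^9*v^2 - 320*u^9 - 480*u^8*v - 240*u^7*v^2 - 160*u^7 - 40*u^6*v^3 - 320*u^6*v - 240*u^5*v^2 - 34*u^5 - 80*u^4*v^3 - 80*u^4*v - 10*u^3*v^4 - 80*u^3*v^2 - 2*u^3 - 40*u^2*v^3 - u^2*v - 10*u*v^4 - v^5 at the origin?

2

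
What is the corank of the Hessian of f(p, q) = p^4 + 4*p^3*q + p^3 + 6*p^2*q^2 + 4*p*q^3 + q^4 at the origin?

2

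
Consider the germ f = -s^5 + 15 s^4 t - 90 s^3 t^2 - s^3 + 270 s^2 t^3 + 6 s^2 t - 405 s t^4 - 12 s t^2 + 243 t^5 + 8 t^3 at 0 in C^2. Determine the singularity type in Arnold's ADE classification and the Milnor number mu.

The Hessian of f at 0 is [[0, 0], [0, 0]] with rank 0, so corank 2. A Groebner basis of the Jacobian ideal J(f) in C{s,t} is {t^5, s*t^3 - 9*t^4/4, s^2 - 4*s*t + 4*t^2}; counting standard monomials gives mu = 8. Corank 2; j^3 = -(s - 2*t)^3 is a perfect cube, so E-series; the 5-jet and mu = 8 give E_8.

Type E_{8}, Milnor number mu = 8.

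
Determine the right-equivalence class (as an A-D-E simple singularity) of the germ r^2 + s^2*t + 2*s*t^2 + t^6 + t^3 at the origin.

The Hessian of f at 0 has rank 1. Corank 2; j^3 = t*(s + t)^2 has shape L^2 M (L != M), so D-series; mu = 7 gives D_7.

D_7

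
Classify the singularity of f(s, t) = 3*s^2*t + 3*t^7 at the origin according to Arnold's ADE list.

The Hessian of f at 0 has rank 0. Corank 2; j^3 = 3*s^2*t has shape L^2 M (L != M), so D-series; mu = 8 gives D_8.

D_{8}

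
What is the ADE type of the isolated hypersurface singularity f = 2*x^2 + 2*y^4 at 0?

The Hessian of f at 0 is [[4, 0], [0, 0]] with rank 1, so corank 1. A Groebner basis of the Jacobian ideal J(f) in C{x,y} is {y^3, x}; counting standard monomials gives mu = 3. Corank 1: A-series; mu = 3 gives A_3.

A_3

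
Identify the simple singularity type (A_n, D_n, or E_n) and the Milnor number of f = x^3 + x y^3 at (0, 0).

The Hessian of f at 0 has rank 0. Corank 2; j^3 = x^3 is a perfect cube, so E-series; the 4-jet and mu = 7 give E_7.

Type E_{7}, Milnor number mu = 7.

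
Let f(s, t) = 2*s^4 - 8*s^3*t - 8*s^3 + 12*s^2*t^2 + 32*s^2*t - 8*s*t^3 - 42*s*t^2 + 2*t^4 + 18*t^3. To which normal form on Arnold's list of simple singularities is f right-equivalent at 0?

The Hessian of f at 0 has rank 0. Corank 2; j^3 = -2*(s - t)*(2*s - 3*t)^2 has shape L^2 M (L != M), so D-series; mu = 5 gives D_5.

D5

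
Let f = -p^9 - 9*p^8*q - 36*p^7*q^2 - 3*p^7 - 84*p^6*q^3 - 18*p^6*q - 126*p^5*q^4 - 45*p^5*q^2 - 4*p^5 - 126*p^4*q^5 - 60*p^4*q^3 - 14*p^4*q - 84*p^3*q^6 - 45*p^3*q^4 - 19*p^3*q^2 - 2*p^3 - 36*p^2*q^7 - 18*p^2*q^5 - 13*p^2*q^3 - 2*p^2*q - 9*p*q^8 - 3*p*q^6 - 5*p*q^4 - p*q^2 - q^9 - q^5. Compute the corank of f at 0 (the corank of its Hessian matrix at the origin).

2

Hessian at 0 has rank 0.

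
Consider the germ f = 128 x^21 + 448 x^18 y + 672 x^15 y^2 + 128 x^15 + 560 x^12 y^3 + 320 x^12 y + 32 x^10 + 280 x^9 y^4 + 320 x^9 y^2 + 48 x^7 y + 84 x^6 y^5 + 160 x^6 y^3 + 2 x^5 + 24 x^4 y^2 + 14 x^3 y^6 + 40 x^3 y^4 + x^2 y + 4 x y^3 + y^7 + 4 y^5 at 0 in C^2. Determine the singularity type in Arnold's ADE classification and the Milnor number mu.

The Hessian of f at 0 has rank 0. Corank 2; j^3 = x^2*y has shape L^2 M (L != M), so D-series; mu = 8 gives D_8.

Type D_{8}, Milnor number mu = 8.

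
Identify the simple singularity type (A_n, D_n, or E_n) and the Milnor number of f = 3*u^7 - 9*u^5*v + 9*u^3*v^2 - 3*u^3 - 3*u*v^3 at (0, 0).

Type E_{7}, Milnor number mu = 7.

The Hessian of f at 0 has rank 0. Corank 2; j^3 = -3*u^3 is a perfect cube, so E-series; the 4-jet and mu = 7 give E_7.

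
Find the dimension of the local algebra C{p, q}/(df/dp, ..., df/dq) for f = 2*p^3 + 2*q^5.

8

The Hessian of f at 0 has rank 0. Corank 2; j^3 = 2*p^3 is a perfect cube, so E-series; the 5-jet and mu = 8 give E_8.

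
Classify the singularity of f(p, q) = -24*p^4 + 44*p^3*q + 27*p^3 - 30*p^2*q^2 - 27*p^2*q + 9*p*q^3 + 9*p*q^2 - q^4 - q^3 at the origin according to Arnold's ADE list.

E_7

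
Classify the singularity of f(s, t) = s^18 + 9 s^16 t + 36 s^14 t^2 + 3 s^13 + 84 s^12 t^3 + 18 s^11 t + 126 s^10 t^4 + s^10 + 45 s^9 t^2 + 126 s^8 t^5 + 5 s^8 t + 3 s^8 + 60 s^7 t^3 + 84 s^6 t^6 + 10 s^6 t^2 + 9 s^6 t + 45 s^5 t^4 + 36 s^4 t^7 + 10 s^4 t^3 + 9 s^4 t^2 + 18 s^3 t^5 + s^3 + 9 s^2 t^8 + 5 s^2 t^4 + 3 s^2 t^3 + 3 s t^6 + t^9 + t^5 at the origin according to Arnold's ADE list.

E_8

The Hessian of f at 0 is [[0, 0], [0, 0]] with rank 0, so corank 2. A Groebner basis of the Jacobian ideal J(f) in C{s,t} is {s^2/2 + s*t^3, t^4, s^3, s^2*t}; counting standard monomials gives mu = 8. Corank 2; j^3 = s^3 is a perfect cube, so E-series; the 5-jet and mu = 8 give E_8.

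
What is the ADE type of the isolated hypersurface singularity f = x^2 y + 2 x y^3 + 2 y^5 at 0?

The Hessian of f at 0 is [[0, 0], [0, 0]] with rank 0, so corank 2. A Groebner basis of the Jacobian ideal J(f) in C{x,y} is {x^3, x^2*y, -x^2/4 + x*y^2, x*y + y^3}; counting standard monomials gives mu = 6. Corank 2; j^3 = x^2*y has shape L^2 M (L != M), so D-series; mu = 6 gives D_6.

D6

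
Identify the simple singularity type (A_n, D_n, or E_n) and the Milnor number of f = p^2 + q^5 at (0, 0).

Type A_{4}, Milnor number mu = 4.

The Hessian of f at 0 has rank 1. Corank 1: A-series; mu = 4 gives A_4.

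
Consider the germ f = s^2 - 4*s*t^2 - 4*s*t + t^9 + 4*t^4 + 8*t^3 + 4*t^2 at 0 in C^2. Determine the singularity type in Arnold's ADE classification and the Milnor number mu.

Type A8, Milnor number mu = 8.

The Hessian of f at 0 has rank 1. Corank 1: A-series; mu = 8 gives A_8.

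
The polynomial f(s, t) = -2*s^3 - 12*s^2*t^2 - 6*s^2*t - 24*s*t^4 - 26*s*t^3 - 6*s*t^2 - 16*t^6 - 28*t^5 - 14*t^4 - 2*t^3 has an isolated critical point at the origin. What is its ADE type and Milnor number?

Type E_7, Milnor number mu = 7.

The Hessian of f at 0 is [[0, 0], [0, 0]] with rank 0, so corank 2. A Groebner basis of the Jacobian ideal J(f) in C{s,t} is {-s^2/4 - s*t/2 + t^4 - t^3/12 - t^2/4, s^3 + 5*s^2/4 + 5*s*t/2 + 17*t^3/12 + 5*t^2/4, s^2*t - 11*s^2/12 - 11*s*t/6 - 47*t^3/36 - 11*t^2/12, s^2/2 + s*t^2 + s*t + 7*t^3/6 + t^2/2}; counting standard monomials gives mu = 7. Corank 2; j^3 = -2*(s + t)^3 is a perfect cube, so E-series; the 4-jet and mu = 7 give E_7.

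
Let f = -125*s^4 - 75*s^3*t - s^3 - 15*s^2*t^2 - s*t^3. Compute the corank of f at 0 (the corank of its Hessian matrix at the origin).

2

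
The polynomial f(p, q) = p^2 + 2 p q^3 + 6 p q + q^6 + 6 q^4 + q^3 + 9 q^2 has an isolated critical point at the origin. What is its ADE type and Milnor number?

Type A_2, Milnor number mu = 2.

The Hessian of f at 0 has rank 1. Corank 1: A-series; mu = 2 gives A_2.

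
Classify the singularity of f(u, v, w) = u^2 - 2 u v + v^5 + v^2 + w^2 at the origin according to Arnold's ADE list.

A_{4}

The Hessian of f at 0 has rank 2. Corank 1: A-series; mu = 4 gives A_4.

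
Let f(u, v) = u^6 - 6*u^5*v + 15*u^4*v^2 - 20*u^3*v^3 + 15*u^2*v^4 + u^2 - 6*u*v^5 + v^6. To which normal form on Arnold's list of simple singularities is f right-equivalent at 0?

The Hessian of f at 0 has rank 1. Corank 1: A-series; mu = 5 gives A_5.

A5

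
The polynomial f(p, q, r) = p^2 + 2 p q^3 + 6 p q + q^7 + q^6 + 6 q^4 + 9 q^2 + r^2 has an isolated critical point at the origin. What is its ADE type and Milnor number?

Type A_{6}, Milnor number mu = 6.

The Hessian of f at 0 is [[2, 6, 0], [6, 18, 0], [0, 0, 2]] with rank 2, so corank 1. A Groebner basis of the Jacobian ideal J(f) in C{p,q,r} is {p + q^3 + 3*q, p^2 + 6*p*q + 9*q^2, r}; counting standard monomials gives mu = 6. Corank 1: A-series; mu = 6 gives A_6.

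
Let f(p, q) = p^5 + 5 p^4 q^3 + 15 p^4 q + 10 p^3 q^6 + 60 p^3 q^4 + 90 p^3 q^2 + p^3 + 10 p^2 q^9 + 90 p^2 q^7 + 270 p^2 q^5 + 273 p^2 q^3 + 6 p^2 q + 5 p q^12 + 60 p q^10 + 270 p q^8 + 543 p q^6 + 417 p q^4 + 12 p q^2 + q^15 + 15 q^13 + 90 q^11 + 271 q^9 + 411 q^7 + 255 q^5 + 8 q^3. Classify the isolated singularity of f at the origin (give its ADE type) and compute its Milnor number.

Type E_8, Milnor number mu = 8.

The Hessian of f at 0 is [[0, 0], [0, 0]] with rank 0, so corank 2. A Groebner basis of the Jacobian ideal J(f) in C{p,q} is {9*p^2/2 + p*q^3 + 18*p*q + 18*q^2, -2*p^2 - 8*p*q + q^4 - 8*q^2, p^3 - 12*p*q^2 - 16*q^3, p^2*q + 4*p*q^2 + 4*q^3}; counting standard monomials gives mu = 8. Corank 2; j^3 = (p + 2*q)^3 is a perfect cube, so E-series; the 5-jet and mu = 8 give E_8.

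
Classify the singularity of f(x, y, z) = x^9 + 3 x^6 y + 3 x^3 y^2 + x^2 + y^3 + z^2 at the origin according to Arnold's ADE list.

A_{2}

The Hessian of f at 0 has rank 2. Corank 1: A-series; mu = 2 gives A_2.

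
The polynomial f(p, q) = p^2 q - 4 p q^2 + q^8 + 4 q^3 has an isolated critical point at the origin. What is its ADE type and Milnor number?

Type D_9, Milnor number mu = 9.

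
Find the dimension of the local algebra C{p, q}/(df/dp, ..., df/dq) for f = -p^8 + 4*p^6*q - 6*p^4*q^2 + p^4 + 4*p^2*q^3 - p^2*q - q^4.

5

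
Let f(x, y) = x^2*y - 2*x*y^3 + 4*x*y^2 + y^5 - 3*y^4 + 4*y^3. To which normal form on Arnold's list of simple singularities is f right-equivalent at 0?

The Hessian of f at 0 has rank 0. Corank 2; j^3 = y*(x + 2*y)^2 has shape L^2 M (L != M), so D-series; mu = 5 gives D_5.

D5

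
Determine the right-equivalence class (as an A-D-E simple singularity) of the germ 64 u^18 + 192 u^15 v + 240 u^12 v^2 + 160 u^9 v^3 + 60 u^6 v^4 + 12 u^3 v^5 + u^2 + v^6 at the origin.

A_{5}

The Hessian of f at 0 is [[2, 0], [0, 0]] with rank 1, so corank 1. A Groebner basis of the Jacobian ideal J(f) in C{u,v} is {v^5, u}; counting standard monomials gives mu = 5. Corank 1: A-series; mu = 5 gives A_5.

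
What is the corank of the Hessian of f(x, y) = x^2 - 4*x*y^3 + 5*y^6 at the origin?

1

The Hessian at 0 is [[2, 0], [0, 0]] of rank 1; hence corank 1.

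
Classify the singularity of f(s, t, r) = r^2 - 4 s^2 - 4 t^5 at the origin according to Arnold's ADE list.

A_4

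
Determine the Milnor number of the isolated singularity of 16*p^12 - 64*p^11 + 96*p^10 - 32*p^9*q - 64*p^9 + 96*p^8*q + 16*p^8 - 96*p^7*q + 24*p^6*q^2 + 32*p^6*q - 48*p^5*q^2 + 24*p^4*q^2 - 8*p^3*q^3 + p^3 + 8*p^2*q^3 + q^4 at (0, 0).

6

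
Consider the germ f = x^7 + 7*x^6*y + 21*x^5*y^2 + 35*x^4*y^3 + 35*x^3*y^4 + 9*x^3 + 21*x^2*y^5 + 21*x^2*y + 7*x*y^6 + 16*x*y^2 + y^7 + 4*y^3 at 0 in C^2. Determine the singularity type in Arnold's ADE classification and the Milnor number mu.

The Hessian of f at 0 has rank 0. Corank 2; j^3 = (x + y)*(3*x + 2*y)^2 has shape L^2 M (L != M), so D-series; mu = 8 gives D_8.

Type D_{8}, Milnor number mu = 8.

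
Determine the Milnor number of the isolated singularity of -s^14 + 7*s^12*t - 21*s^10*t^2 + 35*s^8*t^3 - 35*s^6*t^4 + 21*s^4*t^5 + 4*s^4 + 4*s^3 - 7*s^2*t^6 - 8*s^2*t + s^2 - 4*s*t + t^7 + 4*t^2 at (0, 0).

6

The Hessian of f at 0 is [[2, -4], [-4, 8]] with rank 1, so corank 1. A Groebner basis of the Jacobian ideal J(f) in C{s,t} is {-7*s*t/48 - 5*s/384 + t^4 - t^3/3 + 3*t^2/16 + 5*t/192, s*t^2 + s*t/3 + s/48 - 2*t^3/3 - t^2/2 - t/24, s^2 + s/2 - t}; counting standard monomials gives mu = 6. Corank 1: A-series; mu = 6 gives A_6.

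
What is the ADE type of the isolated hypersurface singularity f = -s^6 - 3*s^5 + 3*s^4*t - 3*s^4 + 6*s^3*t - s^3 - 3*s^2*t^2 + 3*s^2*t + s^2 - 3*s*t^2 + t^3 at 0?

The Hessian of f at 0 is [[2, 0], [0, 0]] with rank 1, so corank 1. A Groebner basis of the Jacobian ideal J(f) in C{s,t} is {t^2, s}; counting standard monomials gives mu = 2. Corank 1: A-series; mu = 2 gives A_2.

A_2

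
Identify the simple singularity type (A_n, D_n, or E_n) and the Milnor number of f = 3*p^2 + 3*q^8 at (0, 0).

Type A_7, Milnor number mu = 7.

The Hessian of f at 0 is [[6, 0], [0, 0]] with rank 1, so corank 1. A Groebner basis of the Jacobian ideal J(f) in C{p,q} is {q^7, p}; counting standard monomials gives mu = 7. Corank 1: A-series; mu = 7 gives A_7.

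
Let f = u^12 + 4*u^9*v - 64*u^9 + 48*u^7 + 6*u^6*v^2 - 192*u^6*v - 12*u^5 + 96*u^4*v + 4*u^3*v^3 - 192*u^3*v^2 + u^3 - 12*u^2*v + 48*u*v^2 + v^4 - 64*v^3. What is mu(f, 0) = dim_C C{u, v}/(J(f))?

6

The Hessian of f at 0 has rank 0. Corank 2; j^3 = (u - 4*v)^3 is a perfect cube, so E-series; the 4-jet and mu = 6 give E_6.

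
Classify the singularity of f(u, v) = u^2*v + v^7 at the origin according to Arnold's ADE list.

The Hessian of f at 0 has rank 0. Corank 2; j^3 = u^2*v has shape L^2 M (L != M), so D-series; mu = 8 gives D_8.

D_{8}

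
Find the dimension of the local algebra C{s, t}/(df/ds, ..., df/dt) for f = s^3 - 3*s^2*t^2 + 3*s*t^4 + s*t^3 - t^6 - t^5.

The Hessian of f at 0 is [[0, 0], [0, 0]] with rank 0, so corank 2. A Groebner basis of the Jacobian ideal J(f) in C{s,t} is {-s^2 + t^4 - t^3/3, s^3, s^2*t + s^2/3 + t^3/9, -s^2 + s*t^2 - t^3/3}; counting standard monomials gives mu = 7. Corank 2; j^3 = s^3 is a perfect cube, so E-series; the 4-jet and mu = 7 give E_7.

7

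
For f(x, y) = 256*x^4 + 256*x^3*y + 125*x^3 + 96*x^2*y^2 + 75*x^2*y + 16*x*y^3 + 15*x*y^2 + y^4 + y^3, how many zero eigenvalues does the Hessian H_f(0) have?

2

The Hessian at 0 is [[0, 0], [0, 0]] of rank 0; hence corank 2.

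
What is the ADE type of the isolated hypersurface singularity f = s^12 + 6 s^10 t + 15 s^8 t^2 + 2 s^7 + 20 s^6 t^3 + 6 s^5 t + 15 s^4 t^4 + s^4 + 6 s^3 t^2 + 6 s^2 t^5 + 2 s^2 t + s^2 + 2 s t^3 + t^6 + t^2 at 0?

The Hessian of f at 0 is [[2, 0], [0, 2]] with rank 2, so corank 0. A Groebner basis of the Jacobian ideal J(f) in C{s,t} is {s, t}; counting standard monomials gives mu = 1. Corank 0: nondegenerate Morse point, so A_1.

A_1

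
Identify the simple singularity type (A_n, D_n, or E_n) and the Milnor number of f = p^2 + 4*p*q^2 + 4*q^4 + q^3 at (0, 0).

The Hessian of f at 0 has rank 1. Corank 1: A-series; mu = 2 gives A_2.

Type A_{2}, Milnor number mu = 2.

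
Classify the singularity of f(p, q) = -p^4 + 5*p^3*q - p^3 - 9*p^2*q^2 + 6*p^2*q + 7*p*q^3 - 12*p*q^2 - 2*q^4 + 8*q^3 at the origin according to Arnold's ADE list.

E7

The Hessian of f at 0 has rank 0. Corank 2; j^3 = -(p - 2*q)^3 is a perfect cube, so E-series; the 4-jet and mu = 7 give E_7.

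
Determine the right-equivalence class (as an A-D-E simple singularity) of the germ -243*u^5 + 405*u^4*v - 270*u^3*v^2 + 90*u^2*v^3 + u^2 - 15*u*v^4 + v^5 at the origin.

A4

The Hessian of f at 0 has rank 1. Corank 1: A-series; mu = 4 gives A_4.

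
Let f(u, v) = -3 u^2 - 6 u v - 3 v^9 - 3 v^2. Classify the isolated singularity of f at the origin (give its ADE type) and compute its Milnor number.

The Hessian of f at 0 is [[-6, -6], [-6, -6]] with rank 1, so corank 1. A Groebner basis of the Jacobian ideal J(f) in C{u,v} is {v^8, u + v}; counting standard monomials gives mu = 8. Corank 1: A-series; mu = 8 gives A_8.

Type A8, Milnor number mu = 8.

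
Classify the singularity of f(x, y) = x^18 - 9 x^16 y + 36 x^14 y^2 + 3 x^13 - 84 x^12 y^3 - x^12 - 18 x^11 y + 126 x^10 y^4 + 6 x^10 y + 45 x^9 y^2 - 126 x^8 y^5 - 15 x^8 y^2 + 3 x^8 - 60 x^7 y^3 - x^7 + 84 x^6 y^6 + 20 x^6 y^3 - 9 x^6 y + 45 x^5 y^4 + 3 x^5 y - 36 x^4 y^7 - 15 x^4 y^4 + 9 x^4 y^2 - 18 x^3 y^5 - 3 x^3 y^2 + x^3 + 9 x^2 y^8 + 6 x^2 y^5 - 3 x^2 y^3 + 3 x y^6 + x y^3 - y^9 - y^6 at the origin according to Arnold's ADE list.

E7

The Hessian of f at 0 has rank 0. Corank 2; j^3 = x^3 is a perfect cube, so E-series; the 4-jet and mu = 7 give E_7.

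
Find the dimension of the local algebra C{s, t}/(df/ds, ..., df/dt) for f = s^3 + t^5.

8

The Hessian of f at 0 has rank 0. Corank 2; j^3 = s^3 is a perfect cube, so E-series; the 5-jet and mu = 8 give E_8.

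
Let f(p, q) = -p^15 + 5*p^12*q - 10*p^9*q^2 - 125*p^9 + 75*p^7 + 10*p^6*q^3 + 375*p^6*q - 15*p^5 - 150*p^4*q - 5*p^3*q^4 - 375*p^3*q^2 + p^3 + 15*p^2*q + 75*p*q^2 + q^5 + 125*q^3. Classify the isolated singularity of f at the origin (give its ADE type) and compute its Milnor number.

Type E_8, Milnor number mu = 8.

The Hessian of f at 0 has rank 0. Corank 2; j^3 = (p + 5*q)^3 is a perfect cube, so E-series; the 5-jet and mu = 8 give E_8.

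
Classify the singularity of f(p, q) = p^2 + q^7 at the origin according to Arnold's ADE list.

The Hessian of f at 0 has rank 1. Corank 1: A-series; mu = 6 gives A_6.

A_{6}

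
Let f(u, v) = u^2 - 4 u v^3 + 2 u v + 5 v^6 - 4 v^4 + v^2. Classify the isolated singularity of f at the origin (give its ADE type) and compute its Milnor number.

The Hessian of f at 0 is [[2, 2], [2, 2]] with rank 1, so corank 1. A Groebner basis of the Jacobian ideal J(f) in C{u,v} is {u*v^2 + u/2 + v/2, -u/2 + v^3 - v/2, u^2 + 2*u*v + v^2}; counting standard monomials gives mu = 5. Corank 1: A-series; mu = 5 gives A_5.

Type A5, Milnor number mu = 5.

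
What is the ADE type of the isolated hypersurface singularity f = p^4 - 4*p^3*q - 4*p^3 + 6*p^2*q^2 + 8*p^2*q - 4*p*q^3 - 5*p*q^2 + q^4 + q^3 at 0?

D_5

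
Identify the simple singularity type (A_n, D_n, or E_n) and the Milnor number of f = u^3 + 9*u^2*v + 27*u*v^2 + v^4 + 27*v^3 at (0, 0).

The Hessian of f at 0 is [[0, 0], [0, 0]] with rank 0, so corank 2. A Groebner basis of the Jacobian ideal J(f) in C{u,v} is {v^3, u^2 + 6*u*v + 9*v^2}; counting standard monomials gives mu = 6. Corank 2; j^3 = (u + 3*v)^3 is a perfect cube, so E-series; the 4-jet and mu = 6 give E_6.

Type E_6, Milnor number mu = 6.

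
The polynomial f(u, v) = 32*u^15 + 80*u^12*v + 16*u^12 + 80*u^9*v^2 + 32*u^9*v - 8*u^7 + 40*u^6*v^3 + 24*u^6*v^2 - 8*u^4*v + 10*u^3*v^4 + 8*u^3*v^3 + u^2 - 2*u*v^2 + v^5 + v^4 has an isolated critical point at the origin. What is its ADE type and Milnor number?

Type A4, Milnor number mu = 4.

The Hessian of f at 0 has rank 1. Corank 1: A-series; mu = 4 gives A_4.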